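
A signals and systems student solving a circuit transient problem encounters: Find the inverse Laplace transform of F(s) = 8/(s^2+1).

Standard pair: w/(s^2+w^2) <-> sin(wt)*u(t)
Recognize w^2 = 1, so w = 1; numerator 8 = 8*1.
f(t) = 8*sin(t)*u(t)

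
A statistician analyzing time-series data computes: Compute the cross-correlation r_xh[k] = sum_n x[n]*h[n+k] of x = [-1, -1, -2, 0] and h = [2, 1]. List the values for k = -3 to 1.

Both sequences indexed from 0 and zero outside their support.
Lags with overlap: k = -3 to 1.
  r_xh[-3] = x[3]*h[0] = 0
  r_xh[-2] = x[2]*h[0] + x[3]*h[1] = -4
  r_xh[-1] = x[1]*h[0] + x[2]*h[1] = -4
  r_xh[0] = x[0]*h[0] + x[1]*h[1] = -3
  r_xh[1] = x[0]*h[1] = -1
r_xh = [0, -4, -4, -3, -1] (for k = -3, ..., 1)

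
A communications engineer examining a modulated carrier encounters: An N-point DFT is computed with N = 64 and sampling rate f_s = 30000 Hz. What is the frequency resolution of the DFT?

DFT frequency resolution = f_s / N
= 30000 / 64 = 1875/4 Hz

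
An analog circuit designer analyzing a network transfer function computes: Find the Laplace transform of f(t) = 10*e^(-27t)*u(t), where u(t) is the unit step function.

Standard Laplace transform pair:
e^(-at)*u(t) <-> 1/(s+a)
With a = 27: L{10*e^(-27t)*u(t)} = 10/(s+27), ROC: Re(s) > -27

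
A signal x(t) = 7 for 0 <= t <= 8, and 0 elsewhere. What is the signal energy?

Energy = integral of |x(t)|^2 dt over the signal duration
= 7^2 * 8 = 49 * 8 = 392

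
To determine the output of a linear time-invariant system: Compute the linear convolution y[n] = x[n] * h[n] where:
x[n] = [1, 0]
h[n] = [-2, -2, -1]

y[n] = sum_k x[k]*h[n-k]. Output length = len(x) + len(h) - 1 = 2 + 3 - 1 = 4.
y[0] = 1*-2 = -2
y[1] = 0*-2 + 1*-2 = -2
y[2] = 0*-2 + 1*-1 = -1
y[3] = 0*-1 = 0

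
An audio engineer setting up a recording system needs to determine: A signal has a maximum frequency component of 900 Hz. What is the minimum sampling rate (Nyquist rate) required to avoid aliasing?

By the Nyquist-Shannon sampling theorem,
the minimum sampling rate (Nyquist rate) must be at least 2 * f_max.
Nyquist rate = 2 * 900 Hz = 1800 Hz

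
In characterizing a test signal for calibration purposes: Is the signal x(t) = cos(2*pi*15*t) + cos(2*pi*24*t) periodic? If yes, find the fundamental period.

f1 = 15 Hz, f2 = 24 Hz
Period T1 = 1/15, T2 = 1/24
Ratio T1/T2 = 24/15, which is rational.
The signal is periodic with fundamental period T = 1/GCD(15,24) = 1/3 s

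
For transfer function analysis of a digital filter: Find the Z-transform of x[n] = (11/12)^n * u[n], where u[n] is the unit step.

The Z-transform of a^n * u[n] is z/(z-a) for |z| > |a|.
Here a = 11/12, so X(z) = z/(z - (11/12)) = 12z/(12z - 11)
ROC: |z| > 11/12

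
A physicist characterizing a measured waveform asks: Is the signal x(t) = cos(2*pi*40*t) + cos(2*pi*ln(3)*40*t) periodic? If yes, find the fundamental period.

f1 = 40 Hz, f2 = 40*ln(3) Hz
Ratio f2/f1 = ln(3), which is irrational.
Since the frequency ratio is irrational, no common period exists.
The signal is not periodic.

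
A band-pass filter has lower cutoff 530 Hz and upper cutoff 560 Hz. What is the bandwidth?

Bandwidth = f_high - f_low
= 560 Hz - 530 Hz = 30 Hz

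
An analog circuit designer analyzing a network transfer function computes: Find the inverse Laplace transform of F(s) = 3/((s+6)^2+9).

Standard pair: w/((s+a)^2+w^2) <-> e^(-at)*sin(wt)*u(t)
With a=6, w=3: f(t) = e^(-6t)*sin(3t)*u(t)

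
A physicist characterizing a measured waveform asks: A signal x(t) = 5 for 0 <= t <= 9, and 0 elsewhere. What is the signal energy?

Energy = integral of |x(t)|^2 dt over the signal duration
= 5^2 * 9 = 25 * 9 = 225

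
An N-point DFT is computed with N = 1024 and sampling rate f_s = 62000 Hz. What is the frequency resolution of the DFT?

DFT frequency resolution = f_s / N
= 62000 / 1024 = 3875/64 Hz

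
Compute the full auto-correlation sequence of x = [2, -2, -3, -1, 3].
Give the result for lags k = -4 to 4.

r_xx[k] = sum_m x[m]*x[m+k], indexed from 0, for k = -4 to 4:
  r_xx[-4] = x[4]*x[0] = 6
  r_xx[-3] = x[3]*x[0] + x[4]*x[1] = -8
  r_xx[-2] = x[2]*x[0] + x[3]*x[1] + x[4]*x[2] = -13
  r_xx[-1] = x[1]*x[0] + x[2]*x[1] + x[3]*x[2] + x[4]*x[3] = 2
  r_xx[0] = x[0]*x[0] + x[1]*x[1] + x[2]*x[2] + x[3]*x[3] + x[4]*x[4] = 27
  r_xx[1] = x[0]*x[1] + x[1]*x[2] + x[2]*x[3] + x[3]*x[4] = 2
  r_xx[2] = x[0]*x[2] + x[1]*x[3] + x[2]*x[4] = -13
  r_xx[3] = x[0]*x[3] + x[1]*x[4] = -8
  r_xx[4] = x[0]*x[4] = 6
r_xx = [6, -8, -13, 2, 27, 2, -13, -8, 6]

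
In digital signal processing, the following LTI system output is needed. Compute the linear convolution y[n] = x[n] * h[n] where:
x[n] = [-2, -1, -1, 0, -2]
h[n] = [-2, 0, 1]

y[n] = sum_k x[k]*h[n-k]. Output length = len(x) + len(h) - 1 = 5 + 3 - 1 = 7.
y[0] = -2*-2 = 4
y[1] = -1*-2 + -2*0 = 2
y[2] = -1*-2 + -1*0 + -2*1 = 0
y[3] = 0*-2 + -1*0 + -1*1 = -1
y[4] = -2*-2 + 0*0 + -1*1 = 3
y[5] = -2*0 + 0*1 = 0
y[6] = -2*1 = -2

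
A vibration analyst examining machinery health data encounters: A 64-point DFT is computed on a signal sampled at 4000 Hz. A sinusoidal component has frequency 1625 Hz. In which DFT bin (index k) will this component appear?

DFT frequency resolution = f_s/N = 4000/64 = 125/2 Hz
Bin index k = f_signal / resolution = 1625 / 125/2 = 26
The signal frequency 1625 Hz falls in DFT bin k = 26.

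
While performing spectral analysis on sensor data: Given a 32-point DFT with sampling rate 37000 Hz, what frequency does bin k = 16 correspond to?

The frequency of DFT bin k is: f_k = k * f_s / N
f_16 = 16 * 37000 / 32 = 18500 Hz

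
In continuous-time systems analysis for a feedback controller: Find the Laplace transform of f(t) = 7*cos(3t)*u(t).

Standard pair: cos(wt)*u(t) <-> s/(s^2+w^2)
With w = 3: L{7*cos(3t)*u(t)} = 7s/(s^2+9)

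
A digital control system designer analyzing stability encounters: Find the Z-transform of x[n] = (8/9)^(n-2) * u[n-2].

Time-shifting property: if X(z) = Z{x[n]}, then Z{x[n-d]} = z^(-d) * X(z)
X(z) = z/(z - 8/9) for x[n] = (8/9)^n * u[n]
Z{x[n-2]} = z^(-2) * z/(z - 8/9) = z^(-1)/(z - 8/9)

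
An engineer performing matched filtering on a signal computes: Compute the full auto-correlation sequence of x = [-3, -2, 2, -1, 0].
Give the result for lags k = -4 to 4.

r_xx[k] = sum_m x[m]*x[m+k], indexed from 0, for k = -4 to 4:
  r_xx[-4] = x[4]*x[0] = 0
  r_xx[-3] = x[3]*x[0] + x[4]*x[1] = 3
  r_xx[-2] = x[2]*x[0] + x[3]*x[1] + x[4]*x[2] = -4
  r_xx[-1] = x[1]*x[0] + x[2]*x[1] + x[3]*x[2] + x[4]*x[3] = 0
  r_xx[0] = x[0]*x[0] + x[1]*x[1] + x[2]*x[2] + x[3]*x[3] + x[4]*x[4] = 18
  r_xx[1] = x[0]*x[1] + x[1]*x[2] + x[2]*x[3] + x[3]*x[4] = 0
  r_xx[2] = x[0]*x[2] + x[1]*x[3] + x[2]*x[4] = -4
  r_xx[3] = x[0]*x[3] + x[1]*x[4] = 3
  r_xx[4] = x[0]*x[4] = 0
r_xx = [0, 3, -4, 0, 18, 0, -4, 3, 0]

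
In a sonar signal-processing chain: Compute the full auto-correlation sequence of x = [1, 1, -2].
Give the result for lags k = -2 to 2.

r_xx[k] = sum_m x[m]*x[m+k], indexed from 0, for k = -2 to 2:
  r_xx[-2] = x[2]*x[0] = -2
  r_xx[-1] = x[1]*x[0] + x[2]*x[1] = -1
  r_xx[0] = x[0]*x[0] + x[1]*x[1] + x[2]*x[2] = 6
  r_xx[1] = x[0]*x[1] + x[1]*x[2] = -1
  r_xx[2] = x[0]*x[2] = -2
r_xx = [-2, -1, 6, -1, -2]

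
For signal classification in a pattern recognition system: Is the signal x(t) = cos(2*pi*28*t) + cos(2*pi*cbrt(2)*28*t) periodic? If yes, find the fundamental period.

f1 = 28 Hz, f2 = 28*cbrt(2) Hz
Ratio f2/f1 = cbrt(2), which is irrational.
Since the frequency ratio is irrational, no common period exists.
The signal is not periodic.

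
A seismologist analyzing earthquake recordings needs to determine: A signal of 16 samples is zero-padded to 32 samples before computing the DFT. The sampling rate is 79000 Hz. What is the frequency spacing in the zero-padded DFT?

Original DFT: N = 16, resolution = f_s/N = 79000/16 = 9875/2 Hz
Zero-padded DFT: N = 32, resolution = f_s/N = 79000/32 = 9875/4 Hz
Zero-padding interpolates the spectrum (finer frequency grid)
but does NOT improve the true spectral resolution (ability to resolve close frequencies).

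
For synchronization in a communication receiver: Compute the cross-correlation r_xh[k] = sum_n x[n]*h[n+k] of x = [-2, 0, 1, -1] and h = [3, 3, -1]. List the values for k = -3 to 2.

Both sequences indexed from 0 and zero outside their support.
Lags with overlap: k = -3 to 2.
  r_xh[-3] = x[3]*h[0] = -3
  r_xh[-2] = x[2]*h[0] + x[3]*h[1] = 0
  r_xh[-1] = x[1]*h[0] + x[2]*h[1] + x[3]*h[2] = 4
  r_xh[0] = x[0]*h[0] + x[1]*h[1] + x[2]*h[2] = -7
  r_xh[1] = x[0]*h[1] + x[1]*h[2] = -6
  r_xh[2] = x[0]*h[2] = 2
r_xh = [-3, 0, 4, -7, -6, 2] (for k = -3, ..., 2)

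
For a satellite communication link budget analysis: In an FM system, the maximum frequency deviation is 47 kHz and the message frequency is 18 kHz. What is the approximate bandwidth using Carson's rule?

Carson's rule: BW = 2*(delta_f + f_m)
= 2*(47 + 18) kHz = 130 kHz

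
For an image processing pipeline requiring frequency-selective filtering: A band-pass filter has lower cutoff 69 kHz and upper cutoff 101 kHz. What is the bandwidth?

Bandwidth = f_high - f_low
= 101 kHz - 69 kHz = 32 kHz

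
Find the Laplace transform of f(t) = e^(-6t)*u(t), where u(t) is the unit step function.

Standard Laplace transform pair:
e^(-at)*u(t) <-> 1/(s+a)
With a = 6: L{e^(-6t)*u(t)} = 1/(s+6), ROC: Re(s) > -6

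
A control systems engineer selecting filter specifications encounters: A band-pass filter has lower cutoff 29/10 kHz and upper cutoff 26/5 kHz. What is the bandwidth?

Bandwidth = f_high - f_low
= 26/5 kHz - 29/10 kHz = 23/10 kHz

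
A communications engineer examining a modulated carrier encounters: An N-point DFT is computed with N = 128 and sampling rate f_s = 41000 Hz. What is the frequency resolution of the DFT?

DFT frequency resolution = f_s / N
= 41000 / 128 = 5125/16 Hz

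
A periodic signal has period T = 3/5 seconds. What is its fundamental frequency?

The fundamental frequency is the reciprocal of the period.
f = 1/T = 1/(3/5) = 5/3 Hz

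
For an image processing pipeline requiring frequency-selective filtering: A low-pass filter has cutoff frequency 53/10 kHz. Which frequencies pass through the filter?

A low-pass filter passes all frequencies below the cutoff frequency 53/10 kHz and attenuates higher frequencies.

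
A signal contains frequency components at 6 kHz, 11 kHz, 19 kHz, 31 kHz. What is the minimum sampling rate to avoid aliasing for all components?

The highest frequency component is f_max = 31 kHz.
Nyquist rate = 2 * f_max = 2 * 31 kHz = 62 kHz.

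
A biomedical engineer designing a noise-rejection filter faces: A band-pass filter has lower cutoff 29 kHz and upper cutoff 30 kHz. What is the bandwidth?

Bandwidth = f_high - f_low
= 30 kHz - 29 kHz = 1 kHz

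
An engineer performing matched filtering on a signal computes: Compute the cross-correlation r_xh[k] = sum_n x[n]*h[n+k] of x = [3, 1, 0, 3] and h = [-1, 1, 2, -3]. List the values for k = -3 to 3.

Both sequences indexed from 0 and zero outside their support.
Lags with overlap: k = -3 to 3.
  r_xh[-3] = x[3]*h[0] = -3
  r_xh[-2] = x[2]*h[0] + x[3]*h[1] = 3
  r_xh[-1] = x[1]*h[0] + x[2]*h[1] + x[3]*h[2] = 5
  r_xh[0] = x[0]*h[0] + x[1]*h[1] + x[2]*h[2] + x[3]*h[3] = -11
  r_xh[1] = x[0]*h[1] + x[1]*h[2] + x[2]*h[3] = 5
  r_xh[2] = x[0]*h[2] + x[1]*h[3] = 3
  r_xh[3] = x[0]*h[3] = -9
r_xh = [-3, 3, 5, -11, 5, 3, -9] (for k = -3, ..., 3)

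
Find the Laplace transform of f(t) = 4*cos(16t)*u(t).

Standard pair: cos(wt)*u(t) <-> s/(s^2+w^2)
With w = 16: L{4*cos(16t)*u(t)} = 4s/(s^2+256)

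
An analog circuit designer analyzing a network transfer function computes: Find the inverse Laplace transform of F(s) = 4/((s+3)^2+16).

Standard pair: w/((s+a)^2+w^2) <-> e^(-at)*sin(wt)*u(t)
With a=3, w=4: f(t) = e^(-3t)*sin(4t)*u(t)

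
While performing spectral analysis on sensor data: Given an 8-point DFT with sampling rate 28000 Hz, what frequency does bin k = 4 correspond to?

The frequency of DFT bin k is: f_k = k * f_s / N
f_4 = 4 * 28000 / 8 = 14000 Hz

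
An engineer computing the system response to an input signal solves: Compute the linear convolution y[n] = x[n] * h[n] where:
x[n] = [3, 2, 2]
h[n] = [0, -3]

y[n] = sum_k x[k]*h[n-k]. Output length = len(x) + len(h) - 1 = 3 + 2 - 1 = 4.
y[0] = 3*0 = 0
y[1] = 2*0 + 3*-3 = -9
y[2] = 2*0 + 2*-3 = -6
y[3] = 2*-3 = -6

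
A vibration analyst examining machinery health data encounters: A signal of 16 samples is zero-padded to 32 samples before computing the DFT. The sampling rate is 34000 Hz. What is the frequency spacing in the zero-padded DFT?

Original DFT: N = 16, resolution = f_s/N = 34000/16 = 2125 Hz
Zero-padded DFT: N = 32, resolution = f_s/N = 34000/32 = 2125/2 Hz
Zero-padding interpolates the spectrum (finer frequency grid)
but does NOT improve the true spectral resolution (ability to resolve close frequencies).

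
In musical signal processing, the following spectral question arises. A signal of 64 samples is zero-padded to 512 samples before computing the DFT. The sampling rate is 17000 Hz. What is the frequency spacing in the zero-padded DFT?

Original DFT: N = 64, resolution = f_s/N = 17000/64 = 2125/8 Hz
Zero-padded DFT: N = 512, resolution = f_s/N = 17000/512 = 2125/64 Hz
Zero-padding interpolates the spectrum (finer frequency grid)
but does NOT improve the true spectral resolution (ability to resolve close frequencies).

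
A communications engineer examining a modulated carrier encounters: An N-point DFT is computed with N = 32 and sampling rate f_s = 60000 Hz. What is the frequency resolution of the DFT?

DFT frequency resolution = f_s / N
= 60000 / 32 = 1875 Hz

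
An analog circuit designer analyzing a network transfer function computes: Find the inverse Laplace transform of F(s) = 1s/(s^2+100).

Standard pair: s/(s^2+w^2) <-> cos(wt)*u(t)
With k=1, w=10: f(t) = cos(10t)*u(t)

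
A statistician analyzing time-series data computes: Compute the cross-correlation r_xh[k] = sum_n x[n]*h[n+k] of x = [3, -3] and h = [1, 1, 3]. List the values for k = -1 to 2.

Both sequences indexed from 0 and zero outside their support.
Lags with overlap: k = -1 to 2.
  r_xh[-1] = x[1]*h[0] = -3
  r_xh[0] = x[0]*h[0] + x[1]*h[1] = 0
  r_xh[1] = x[0]*h[1] + x[1]*h[2] = -6
  r_xh[2] = x[0]*h[2] = 9
r_xh = [-3, 0, -6, 9] (for k = -1, ..., 2)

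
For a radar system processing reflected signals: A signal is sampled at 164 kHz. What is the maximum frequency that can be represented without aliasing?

The maximum frequency that can be represented without aliasing
is the Nyquist frequency: f_max = f_s / 2 = 164 kHz / 2 = 82 kHz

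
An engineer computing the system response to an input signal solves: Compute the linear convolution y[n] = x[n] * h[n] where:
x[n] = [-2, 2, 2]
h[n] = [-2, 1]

y[n] = sum_k x[k]*h[n-k]. Output length = len(x) + len(h) - 1 = 3 + 2 - 1 = 4.
y[0] = -2*-2 = 4
y[1] = 2*-2 + -2*1 = -6
y[2] = 2*-2 + 2*1 = -2
y[3] = 2*1 = 2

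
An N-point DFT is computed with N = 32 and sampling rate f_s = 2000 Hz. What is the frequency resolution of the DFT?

DFT frequency resolution = f_s / N
= 2000 / 32 = 125/2 Hz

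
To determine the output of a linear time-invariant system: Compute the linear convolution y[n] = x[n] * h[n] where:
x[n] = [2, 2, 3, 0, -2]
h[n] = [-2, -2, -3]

y[n] = sum_k x[k]*h[n-k]. Output length = len(x) + len(h) - 1 = 5 + 3 - 1 = 7.
y[0] = 2*-2 = -4
y[1] = 2*-2 + 2*-2 = -8
y[2] = 3*-2 + 2*-2 + 2*-3 = -16
y[3] = 0*-2 + 3*-2 + 2*-3 = -12
y[4] = -2*-2 + 0*-2 + 3*-3 = -5
y[5] = -2*-2 + 0*-3 = 4
y[6] = -2*-3 = 6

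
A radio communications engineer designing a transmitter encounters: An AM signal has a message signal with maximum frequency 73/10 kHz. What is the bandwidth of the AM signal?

In AM (double-sideband), the bandwidth is twice the message frequency.
BW = 2 * f_m = 2 * 73/10 kHz = 73/5 kHz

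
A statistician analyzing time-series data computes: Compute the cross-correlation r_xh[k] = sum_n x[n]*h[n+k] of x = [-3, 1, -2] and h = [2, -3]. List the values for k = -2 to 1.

Both sequences indexed from 0 and zero outside their support.
Lags with overlap: k = -2 to 1.
  r_xh[-2] = x[2]*h[0] = -4
  r_xh[-1] = x[1]*h[0] + x[2]*h[1] = 8
  r_xh[0] = x[0]*h[0] + x[1]*h[1] = -9
  r_xh[1] = x[0]*h[1] = 9
r_xh = [-4, 8, -9, 9] (for k = -2, ..., 1)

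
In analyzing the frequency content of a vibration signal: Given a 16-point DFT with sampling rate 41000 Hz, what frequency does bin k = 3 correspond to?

The frequency of DFT bin k is: f_k = k * f_s / N
f_3 = 3 * 41000 / 16 = 15375/2 Hz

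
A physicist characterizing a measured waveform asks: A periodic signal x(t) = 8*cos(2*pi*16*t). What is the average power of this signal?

Average power of A*cos(wt) is A^2/2.
P = 8^2 / 2 = 64/2 = 32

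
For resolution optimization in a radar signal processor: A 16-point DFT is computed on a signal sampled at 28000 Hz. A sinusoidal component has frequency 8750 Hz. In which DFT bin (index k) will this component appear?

DFT frequency resolution = f_s/N = 28000/16 = 1750 Hz
Bin index k = f_signal / resolution = 8750 / 1750 = 5
The signal frequency 8750 Hz falls in DFT bin k = 5.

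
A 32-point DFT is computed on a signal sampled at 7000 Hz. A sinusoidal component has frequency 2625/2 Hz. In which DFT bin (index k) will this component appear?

DFT frequency resolution = f_s/N = 7000/32 = 875/4 Hz
Bin index k = f_signal / resolution = 2625/2 / 875/4 = 6
The signal frequency 2625/2 Hz falls in DFT bin k = 6.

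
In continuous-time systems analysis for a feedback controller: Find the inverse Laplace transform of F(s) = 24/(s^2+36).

Standard pair: w/(s^2+w^2) <-> sin(wt)*u(t)
Recognize w^2 = 36, so w = 6; numerator 24 = 4*6.
f(t) = 4*sin(6t)*u(t)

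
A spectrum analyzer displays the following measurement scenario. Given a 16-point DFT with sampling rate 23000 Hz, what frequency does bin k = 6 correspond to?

The frequency of DFT bin k is: f_k = k * f_s / N
f_6 = 6 * 23000 / 16 = 8625 Hz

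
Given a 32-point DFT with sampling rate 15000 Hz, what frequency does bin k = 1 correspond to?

The frequency of DFT bin k is: f_k = k * f_s / N
f_1 = 1 * 15000 / 32 = 1875/4 Hz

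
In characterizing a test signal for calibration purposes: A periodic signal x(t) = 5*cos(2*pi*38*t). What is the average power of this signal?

Average power of A*cos(wt) is A^2/2.
P = 5^2 / 2 = 25/2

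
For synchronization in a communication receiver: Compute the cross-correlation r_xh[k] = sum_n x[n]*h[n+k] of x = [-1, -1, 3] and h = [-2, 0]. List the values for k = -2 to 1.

Both sequences indexed from 0 and zero outside their support.
Lags with overlap: k = -2 to 1.
  r_xh[-2] = x[2]*h[0] = -6
  r_xh[-1] = x[1]*h[0] + x[2]*h[1] = 2
  r_xh[0] = x[0]*h[0] + x[1]*h[1] = 2
  r_xh[1] = x[0]*h[1] = 0
r_xh = [-6, 2, 2, 0] (for k = -2, ..., 1)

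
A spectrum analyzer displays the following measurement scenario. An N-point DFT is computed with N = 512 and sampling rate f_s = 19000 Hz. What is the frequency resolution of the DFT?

DFT frequency resolution = f_s / N
= 19000 / 512 = 2375/64 Hz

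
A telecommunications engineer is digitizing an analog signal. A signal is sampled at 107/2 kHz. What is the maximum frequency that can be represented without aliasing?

The maximum frequency that can be represented without aliasing
is the Nyquist frequency: f_max = f_s / 2 = 107/2 kHz / 2 = 107/4 kHz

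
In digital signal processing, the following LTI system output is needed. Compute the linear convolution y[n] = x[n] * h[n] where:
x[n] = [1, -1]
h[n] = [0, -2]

y[n] = sum_k x[k]*h[n-k]. Output length = len(x) + len(h) - 1 = 2 + 2 - 1 = 3.
y[0] = 1*0 = 0
y[1] = -1*0 + 1*-2 = -2
y[2] = -1*-2 = 2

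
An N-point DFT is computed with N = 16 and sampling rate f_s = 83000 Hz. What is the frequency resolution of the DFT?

DFT frequency resolution = f_s / N
= 83000 / 16 = 10375/2 Hz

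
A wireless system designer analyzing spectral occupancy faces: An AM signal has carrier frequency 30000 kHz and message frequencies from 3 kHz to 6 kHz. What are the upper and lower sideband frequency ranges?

Upper sideband (USB) = fc + [fm_low, fm_high] = 30000 + [3, 6] = [30003, 30006] kHz
Lower sideband (LSB) = fc - [fm_high, fm_low] = 30000 - [6, 3] = [29994, 29997] kHz
Total occupied spectrum: 29994 kHz to 30006 kHz (plus carrier at 30000 kHz)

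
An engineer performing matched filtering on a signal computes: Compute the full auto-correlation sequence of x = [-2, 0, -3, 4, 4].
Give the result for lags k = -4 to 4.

r_xx[k] = sum_m x[m]*x[m+k], indexed from 0, for k = -4 to 4:
  r_xx[-4] = x[4]*x[0] = -8
  r_xx[-3] = x[3]*x[0] + x[4]*x[1] = -8
  r_xx[-2] = x[2]*x[0] + x[3]*x[1] + x[4]*x[2] = -6
  r_xx[-1] = x[1]*x[0] + x[2]*x[1] + x[3]*x[2] + x[4]*x[3] = 4
  r_xx[0] = x[0]*x[0] + x[1]*x[1] + x[2]*x[2] + x[3]*x[3] + x[4]*x[4] = 45
  r_xx[1] = x[0]*x[1] + x[1]*x[2] + x[2]*x[3] + x[3]*x[4] = 4
  r_xx[2] = x[0]*x[2] + x[1]*x[3] + x[2]*x[4] = -6
  r_xx[3] = x[0]*x[3] + x[1]*x[4] = -8
  r_xx[4] = x[0]*x[4] = -8
r_xx = [-8, -8, -6, 4, 45, 4, -6, -8, -8]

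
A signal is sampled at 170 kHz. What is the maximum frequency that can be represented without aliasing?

The maximum frequency that can be represented without aliasing
is the Nyquist frequency: f_max = f_s / 2 = 170 kHz / 2 = 85 kHz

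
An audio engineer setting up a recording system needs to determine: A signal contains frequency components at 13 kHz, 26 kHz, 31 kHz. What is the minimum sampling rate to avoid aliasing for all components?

The highest frequency component is f_max = 31 kHz.
Nyquist rate = 2 * f_max = 2 * 31 kHz = 62 kHz.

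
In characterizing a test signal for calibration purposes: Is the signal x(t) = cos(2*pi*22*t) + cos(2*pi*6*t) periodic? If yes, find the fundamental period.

f1 = 22 Hz, f2 = 6 Hz
Period T1 = 1/22, T2 = 1/6
Ratio T1/T2 = 6/22, which is rational.
The signal is periodic with fundamental period T = 1/GCD(22,6) = 1/2 s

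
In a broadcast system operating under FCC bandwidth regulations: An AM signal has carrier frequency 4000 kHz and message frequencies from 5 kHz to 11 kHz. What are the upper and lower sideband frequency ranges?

Upper sideband (USB) = fc + [fm_low, fm_high] = 4000 + [5, 11] = [4005, 4011] kHz
Lower sideband (LSB) = fc - [fm_high, fm_low] = 4000 - [11, 5] = [3989, 3995] kHz
Total occupied spectrum: 3989 kHz to 4011 kHz (plus carrier at 4000 kHz)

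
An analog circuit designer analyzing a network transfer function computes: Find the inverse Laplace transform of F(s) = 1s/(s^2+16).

Standard pair: s/(s^2+w^2) <-> cos(wt)*u(t)
With k=1, w=4: f(t) = cos(4t)*u(t)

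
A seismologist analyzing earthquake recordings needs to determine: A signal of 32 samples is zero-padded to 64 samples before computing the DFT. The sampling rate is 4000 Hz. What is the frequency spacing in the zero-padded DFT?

Original DFT: N = 32, resolution = f_s/N = 4000/32 = 125 Hz
Zero-padded DFT: N = 64, resolution = f_s/N = 4000/64 = 125/2 Hz
Zero-padding interpolates the spectrum (finer frequency grid)
but does NOT improve the true spectral resolution (ability to resolve close frequencies).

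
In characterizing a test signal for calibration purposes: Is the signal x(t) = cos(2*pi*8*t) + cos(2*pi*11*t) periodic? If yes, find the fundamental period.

f1 = 8 Hz, f2 = 11 Hz
Period T1 = 1/8, T2 = 1/11
Ratio T1/T2 = 11/8, which is rational.
The signal is periodic with fundamental period T = 1/GCD(8,11) = 1 s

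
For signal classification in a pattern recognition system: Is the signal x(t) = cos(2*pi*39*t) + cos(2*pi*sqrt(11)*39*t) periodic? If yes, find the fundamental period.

f1 = 39 Hz, f2 = 39*sqrt(11) Hz
Ratio f2/f1 = sqrt(11), which is irrational.
Since the frequency ratio is irrational, no common period exists.
The signal is not periodic.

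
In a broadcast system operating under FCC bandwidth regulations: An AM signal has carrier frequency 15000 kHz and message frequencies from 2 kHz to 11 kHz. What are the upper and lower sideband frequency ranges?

Upper sideband (USB) = fc + [fm_low, fm_high] = 15000 + [2, 11] = [15002, 15011] kHz
Lower sideband (LSB) = fc - [fm_high, fm_low] = 15000 - [11, 2] = [14989, 14998] kHz
Total occupied spectrum: 14989 kHz to 15011 kHz (plus carrier at 15000 kHz)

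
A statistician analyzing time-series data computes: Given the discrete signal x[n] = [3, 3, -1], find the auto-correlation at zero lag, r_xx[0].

The auto-correlation at zero lag r_xx[0] equals the signal energy.
r_xx[0] = sum of x[n]^2 = 3^2 + 3^2 + (-1)^2
= 9 + 9 + 1 = 19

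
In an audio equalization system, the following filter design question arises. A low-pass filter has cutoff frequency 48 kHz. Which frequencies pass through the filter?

A low-pass filter passes all frequencies below the cutoff frequency 48 kHz and attenuates higher frequencies.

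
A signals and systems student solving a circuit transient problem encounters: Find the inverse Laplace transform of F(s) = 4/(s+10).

Standard pair: k/(s+a) <-> k*e^(-at)*u(t)
With k=4, a=10: f(t) = 4*e^(-10t)*u(t)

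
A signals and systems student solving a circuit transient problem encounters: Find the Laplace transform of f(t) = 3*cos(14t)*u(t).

Standard pair: cos(wt)*u(t) <-> s/(s^2+w^2)
With w = 14: L{3*cos(14t)*u(t)} = 3s/(s^2+196)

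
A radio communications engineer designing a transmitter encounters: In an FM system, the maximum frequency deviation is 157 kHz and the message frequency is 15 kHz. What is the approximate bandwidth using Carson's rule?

Carson's rule: BW = 2*(delta_f + f_m)
= 2*(157 + 15) kHz = 344 kHz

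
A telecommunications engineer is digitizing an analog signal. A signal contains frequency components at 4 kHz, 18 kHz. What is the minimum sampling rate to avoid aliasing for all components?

The highest frequency component is f_max = 18 kHz.
Nyquist rate = 2 * f_max = 2 * 18 kHz = 36 kHz.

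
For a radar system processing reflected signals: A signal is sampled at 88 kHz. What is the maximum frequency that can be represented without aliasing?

The maximum frequency that can be represented without aliasing
is the Nyquist frequency: f_max = f_s / 2 = 88 kHz / 2 = 44 kHz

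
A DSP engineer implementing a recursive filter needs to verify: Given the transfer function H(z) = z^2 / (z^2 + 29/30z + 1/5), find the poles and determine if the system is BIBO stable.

Poles are roots of the denominator: z^2 + 29/30z + 1/5 = 0.
Quadratic formula: z = [-(29/30) +/- sqrt((29/30)^2 - 4*(1/5))] / 2
Discriminant = 841/900 - 4/5 = 121/900; sqrt = 11/30.
z = (-29/30 +/- 11/30) / 2 => z = -3/10 or z = -2/3.
|p1| = 2/3, |p2| = 3/10.
For BIBO stability, all poles must lie inside the unit circle (|p| < 1).
System is STABLE since both |p| < 1.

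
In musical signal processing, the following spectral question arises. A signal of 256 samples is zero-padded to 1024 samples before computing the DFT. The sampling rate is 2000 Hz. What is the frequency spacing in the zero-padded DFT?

Original DFT: N = 256, resolution = f_s/N = 2000/256 = 125/16 Hz
Zero-padded DFT: N = 1024, resolution = f_s/N = 2000/1024 = 125/64 Hz
Zero-padding interpolates the spectrum (finer frequency grid)
but does NOT improve the true spectral resolution (ability to resolve close frequencies).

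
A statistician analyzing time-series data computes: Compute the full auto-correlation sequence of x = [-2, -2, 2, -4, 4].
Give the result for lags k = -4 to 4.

r_xx[k] = sum_m x[m]*x[m+k], indexed from 0, for k = -4 to 4:
  r_xx[-4] = x[4]*x[0] = -8
  r_xx[-3] = x[3]*x[0] + x[4]*x[1] = 0
  r_xx[-2] = x[2]*x[0] + x[3]*x[1] + x[4]*x[2] = 12
  r_xx[-1] = x[1]*x[0] + x[2]*x[1] + x[3]*x[2] + x[4]*x[3] = -24
  r_xx[0] = x[0]*x[0] + x[1]*x[1] + x[2]*x[2] + x[3]*x[3] + x[4]*x[4] = 44
  r_xx[1] = x[0]*x[1] + x[1]*x[2] + x[2]*x[3] + x[3]*x[4] = -24
  r_xx[2] = x[0]*x[2] + x[1]*x[3] + x[2]*x[4] = 12
  r_xx[3] = x[0]*x[3] + x[1]*x[4] = 0
  r_xx[4] = x[0]*x[4] = -8
r_xx = [-8, 0, 12, -24, 44, -24, 12, 0, -8]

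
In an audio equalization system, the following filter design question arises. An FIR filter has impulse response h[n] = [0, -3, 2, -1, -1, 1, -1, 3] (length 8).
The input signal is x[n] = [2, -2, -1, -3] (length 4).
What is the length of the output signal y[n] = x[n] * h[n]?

For linear convolution, the output length is:
len(y) = len(x) + len(h) - 1 = 4 + 8 - 1 = 11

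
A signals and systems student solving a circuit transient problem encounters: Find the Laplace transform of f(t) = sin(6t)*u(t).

Standard pair: sin(wt)*u(t) <-> w/(s^2+w^2)
With w = 6: L{sin(6t)*u(t)} = 6/(s^2+36)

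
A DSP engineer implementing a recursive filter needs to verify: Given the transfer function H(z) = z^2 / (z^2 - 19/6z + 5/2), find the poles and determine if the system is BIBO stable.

Poles are roots of the denominator: z^2 - 19/6z + 5/2 = 0.
Quadratic formula: z = [-(-19/6) +/- sqrt((-19/6)^2 - 4*(5/2))] / 2
Discriminant = 361/36 - 10 = 1/36; sqrt = 1/6.
z = (19/6 +/- 1/6) / 2 => z = 5/3 or z = 3/2.
|p1| = 5/3, |p2| = 3/2.
For BIBO stability, all poles must lie inside the unit circle (|p| < 1).
System is UNSTABLE since at least one |p| >= 1.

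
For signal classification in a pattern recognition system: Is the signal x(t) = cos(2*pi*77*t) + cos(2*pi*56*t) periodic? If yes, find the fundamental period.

f1 = 77 Hz, f2 = 56 Hz
Period T1 = 1/77, T2 = 1/56
Ratio T1/T2 = 56/77, which is rational.
The signal is periodic with fundamental period T = 1/GCD(77,56) = 1/7 s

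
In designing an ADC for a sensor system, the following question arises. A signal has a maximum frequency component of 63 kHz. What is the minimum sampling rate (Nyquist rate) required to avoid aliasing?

By the Nyquist-Shannon sampling theorem,
the minimum sampling rate (Nyquist rate) must be at least 2 * f_max.
Nyquist rate = 2 * 63 kHz = 126 kHz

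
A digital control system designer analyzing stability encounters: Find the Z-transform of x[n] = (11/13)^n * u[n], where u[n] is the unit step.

The Z-transform of a^n * u[n] is z/(z-a) for |z| > |a|.
Here a = 11/13, so X(z) = z/(z - (11/13)) = 13z/(13z - 11)
ROC: |z| > 11/13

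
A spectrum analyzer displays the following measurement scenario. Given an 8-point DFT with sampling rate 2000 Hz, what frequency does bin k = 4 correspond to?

The frequency of DFT bin k is: f_k = k * f_s / N
f_4 = 4 * 2000 / 8 = 1000 Hz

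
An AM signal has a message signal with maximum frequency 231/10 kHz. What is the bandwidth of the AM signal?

In AM (double-sideband), the bandwidth is twice the message frequency.
BW = 2 * f_m = 2 * 231/10 kHz = 231/5 kHz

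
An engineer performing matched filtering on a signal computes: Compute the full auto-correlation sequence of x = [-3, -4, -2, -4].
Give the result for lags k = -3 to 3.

r_xx[k] = sum_m x[m]*x[m+k], indexed from 0, for k = -3 to 3:
  r_xx[-3] = x[3]*x[0] = 12
  r_xx[-2] = x[2]*x[0] + x[3]*x[1] = 22
  r_xx[-1] = x[1]*x[0] + x[2]*x[1] + x[3]*x[2] = 28
  r_xx[0] = x[0]*x[0] + x[1]*x[1] + x[2]*x[2] + x[3]*x[3] = 45
  r_xx[1] = x[0]*x[1] + x[1]*x[2] + x[2]*x[3] = 28
  r_xx[2] = x[0]*x[2] + x[1]*x[3] = 22
  r_xx[3] = x[0]*x[3] = 12
r_xx = [12, 22, 28, 45, 28, 22, 12]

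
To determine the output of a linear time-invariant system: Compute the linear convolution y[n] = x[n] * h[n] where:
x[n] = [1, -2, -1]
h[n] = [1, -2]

y[n] = sum_k x[k]*h[n-k]. Output length = len(x) + len(h) - 1 = 3 + 2 - 1 = 4.
y[0] = 1*1 = 1
y[1] = -2*1 + 1*-2 = -4
y[2] = -1*1 + -2*-2 = 3
y[3] = -1*-2 = 2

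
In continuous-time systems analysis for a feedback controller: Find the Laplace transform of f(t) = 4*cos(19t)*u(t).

Standard pair: cos(wt)*u(t) <-> s/(s^2+w^2)
With w = 19: L{4*cos(19t)*u(t)} = 4s/(s^2+361)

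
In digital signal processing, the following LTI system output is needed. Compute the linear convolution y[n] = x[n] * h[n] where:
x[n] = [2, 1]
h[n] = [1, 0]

y[n] = sum_k x[k]*h[n-k]. Output length = len(x) + len(h) - 1 = 2 + 2 - 1 = 3.
y[0] = 2*1 = 2
y[1] = 1*1 + 2*0 = 1
y[2] = 1*0 = 0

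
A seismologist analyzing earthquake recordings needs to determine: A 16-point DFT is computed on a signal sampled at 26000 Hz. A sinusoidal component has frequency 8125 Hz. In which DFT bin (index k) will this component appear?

DFT frequency resolution = f_s/N = 26000/16 = 1625 Hz
Bin index k = f_signal / resolution = 8125 / 1625 = 5
The signal frequency 8125 Hz falls in DFT bin k = 5.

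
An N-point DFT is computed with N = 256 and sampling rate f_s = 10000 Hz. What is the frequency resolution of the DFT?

DFT frequency resolution = f_s / N
= 10000 / 256 = 625/16 Hz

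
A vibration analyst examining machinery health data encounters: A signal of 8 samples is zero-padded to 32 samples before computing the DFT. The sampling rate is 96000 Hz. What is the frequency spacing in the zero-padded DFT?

Original DFT: N = 8, resolution = f_s/N = 96000/8 = 12000 Hz
Zero-padded DFT: N = 32, resolution = f_s/N = 96000/32 = 3000 Hz
Zero-padding interpolates the spectrum (finer frequency grid)
but does NOT improve the true spectral resolution (ability to resolve close frequencies).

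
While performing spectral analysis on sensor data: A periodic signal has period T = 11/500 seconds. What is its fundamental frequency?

The fundamental frequency is the reciprocal of the period.
f = 1/T = 1/(11/500) = 500/11 Hz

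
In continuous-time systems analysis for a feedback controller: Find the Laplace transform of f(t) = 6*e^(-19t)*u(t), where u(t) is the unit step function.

Standard Laplace transform pair:
e^(-at)*u(t) <-> 1/(s+a)
With a = 19: L{6*e^(-19t)*u(t)} = 6/(s+19), ROC: Re(s) > -19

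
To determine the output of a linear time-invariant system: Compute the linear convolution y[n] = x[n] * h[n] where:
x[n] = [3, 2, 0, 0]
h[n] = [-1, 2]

y[n] = sum_k x[k]*h[n-k]. Output length = len(x) + len(h) - 1 = 4 + 2 - 1 = 5.
y[0] = 3*-1 = -3
y[1] = 2*-1 + 3*2 = 4
y[2] = 0*-1 + 2*2 = 4
y[3] = 0*-1 + 0*2 = 0
y[4] = 0*2 = 0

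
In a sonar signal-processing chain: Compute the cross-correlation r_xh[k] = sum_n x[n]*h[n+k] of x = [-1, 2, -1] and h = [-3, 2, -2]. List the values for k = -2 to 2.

Both sequences indexed from 0 and zero outside their support.
Lags with overlap: k = -2 to 2.
  r_xh[-2] = x[2]*h[0] = 3
  r_xh[-1] = x[1]*h[0] + x[2]*h[1] = -8
  r_xh[0] = x[0]*h[0] + x[1]*h[1] + x[2]*h[2] = 9
  r_xh[1] = x[0]*h[1] + x[1]*h[2] = -6
  r_xh[2] = x[0]*h[2] = 2
r_xh = [3, -8, 9, -6, 2] (for k = -2, ..., 2)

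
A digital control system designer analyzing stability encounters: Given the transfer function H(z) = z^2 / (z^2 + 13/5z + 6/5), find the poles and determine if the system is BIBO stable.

Poles are roots of the denominator: z^2 + 13/5z + 6/5 = 0.
Quadratic formula: z = [-(13/5) +/- sqrt((13/5)^2 - 4*(6/5))] / 2
Discriminant = 169/25 - 24/5 = 49/25; sqrt = 7/5.
z = (-13/5 +/- 7/5) / 2 => z = -3/5 or z = -2.
|p1| = 2, |p2| = 3/5.
For BIBO stability, all poles must lie inside the unit circle (|p| < 1).
System is UNSTABLE since at least one |p| >= 1.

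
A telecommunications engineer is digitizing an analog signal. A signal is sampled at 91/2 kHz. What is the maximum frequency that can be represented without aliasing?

The maximum frequency that can be represented without aliasing
is the Nyquist frequency: f_max = f_s / 2 = 91/2 kHz / 2 = 91/4 kHz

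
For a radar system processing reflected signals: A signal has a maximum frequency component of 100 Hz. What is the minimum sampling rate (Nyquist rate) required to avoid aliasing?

By the Nyquist-Shannon sampling theorem,
the minimum sampling rate (Nyquist rate) must be at least 2 * f_max.
Nyquist rate = 2 * 100 Hz = 200 Hz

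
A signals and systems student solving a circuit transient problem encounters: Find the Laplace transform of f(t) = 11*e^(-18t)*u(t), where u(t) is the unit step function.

Standard Laplace transform pair:
e^(-at)*u(t) <-> 1/(s+a)
With a = 18: L{11*e^(-18t)*u(t)} = 11/(s+18), ROC: Re(s) > -18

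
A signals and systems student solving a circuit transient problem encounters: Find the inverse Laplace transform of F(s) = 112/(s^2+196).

Standard pair: w/(s^2+w^2) <-> sin(wt)*u(t)
Recognize w^2 = 196, so w = 14; numerator 112 = 8*14.
f(t) = 8*sin(14t)*u(t)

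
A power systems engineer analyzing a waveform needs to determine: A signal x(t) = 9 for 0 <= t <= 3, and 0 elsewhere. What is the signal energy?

Energy = integral of |x(t)|^2 dt over the signal duration
= 9^2 * 3 = 81 * 3 = 243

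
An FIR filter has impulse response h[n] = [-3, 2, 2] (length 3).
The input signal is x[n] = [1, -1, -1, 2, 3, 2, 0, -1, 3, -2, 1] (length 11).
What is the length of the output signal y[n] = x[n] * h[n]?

For linear convolution, the output length is:
len(y) = len(x) + len(h) - 1 = 11 + 3 - 1 = 13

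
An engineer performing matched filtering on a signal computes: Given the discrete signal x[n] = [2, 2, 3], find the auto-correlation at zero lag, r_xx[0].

The auto-correlation at zero lag r_xx[0] equals the signal energy.
r_xx[0] = sum of x[n]^2 = 2^2 + 2^2 + 3^2
= 4 + 4 + 9 = 17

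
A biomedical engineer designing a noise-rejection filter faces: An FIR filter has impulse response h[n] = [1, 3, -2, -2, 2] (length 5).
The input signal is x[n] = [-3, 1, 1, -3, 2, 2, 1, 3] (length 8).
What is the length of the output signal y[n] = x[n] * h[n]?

For linear convolution, the output length is:
len(y) = len(x) + len(h) - 1 = 8 + 5 - 1 = 12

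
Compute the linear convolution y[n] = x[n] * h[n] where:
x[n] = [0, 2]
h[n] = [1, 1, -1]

y[n] = sum_k x[k]*h[n-k]. Output length = len(x) + len(h) - 1 = 2 + 3 - 1 = 4.
y[0] = 0*1 = 0
y[1] = 2*1 + 0*1 = 2
y[2] = 2*1 + 0*-1 = 2
y[3] = 2*-1 = -2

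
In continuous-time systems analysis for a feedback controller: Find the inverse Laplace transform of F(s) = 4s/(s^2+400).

Standard pair: s/(s^2+w^2) <-> cos(wt)*u(t)
With k=4, w=20: f(t) = 4*cos(20t)*u(t)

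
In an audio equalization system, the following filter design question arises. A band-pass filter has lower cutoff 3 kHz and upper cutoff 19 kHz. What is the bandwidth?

Bandwidth = f_high - f_low
= 19 kHz - 3 kHz = 16 kHz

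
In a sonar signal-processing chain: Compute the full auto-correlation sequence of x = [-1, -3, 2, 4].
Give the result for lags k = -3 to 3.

r_xx[k] = sum_m x[m]*x[m+k], indexed from 0, for k = -3 to 3:
  r_xx[-3] = x[3]*x[0] = -4
  r_xx[-2] = x[2]*x[0] + x[3]*x[1] = -14
  r_xx[-1] = x[1]*x[0] + x[2]*x[1] + x[3]*x[2] = 5
  r_xx[0] = x[0]*x[0] + x[1]*x[1] + x[2]*x[2] + x[3]*x[3] = 30
  r_xx[1] = x[0]*x[1] + x[1]*x[2] + x[2]*x[3] = 5
  r_xx[2] = x[0]*x[2] + x[1]*x[3] = -14
  r_xx[3] = x[0]*x[3] = -4
r_xx = [-4, -14, 5, 30, 5, -14, -4]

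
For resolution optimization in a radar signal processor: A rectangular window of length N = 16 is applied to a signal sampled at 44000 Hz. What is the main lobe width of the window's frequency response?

For a rectangular window of length N,
the main lobe width in frequency is 2*f_s/N.
= 2*44000/16 = 5500 Hz
This determines the minimum frequency separation for resolving two sinusoids.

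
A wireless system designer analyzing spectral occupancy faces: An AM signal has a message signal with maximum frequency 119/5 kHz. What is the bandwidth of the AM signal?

In AM (double-sideband), the bandwidth is twice the message frequency.
BW = 2 * f_m = 2 * 119/5 kHz = 238/5 kHz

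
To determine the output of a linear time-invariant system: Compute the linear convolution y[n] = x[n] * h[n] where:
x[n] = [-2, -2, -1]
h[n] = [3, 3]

y[n] = sum_k x[k]*h[n-k]. Output length = len(x) + len(h) - 1 = 3 + 2 - 1 = 4.
y[0] = -2*3 = -6
y[1] = -2*3 + -2*3 = -12
y[2] = -1*3 + -2*3 = -9
y[3] = -1*3 = -3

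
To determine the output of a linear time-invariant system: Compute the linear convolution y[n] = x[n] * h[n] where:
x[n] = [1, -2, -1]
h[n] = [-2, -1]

y[n] = sum_k x[k]*h[n-k]. Output length = len(x) + len(h) - 1 = 3 + 2 - 1 = 4.
y[0] = 1*-2 = -2
y[1] = -2*-2 + 1*-1 = 3
y[2] = -1*-2 + -2*-1 = 4
y[3] = -1*-1 = 1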